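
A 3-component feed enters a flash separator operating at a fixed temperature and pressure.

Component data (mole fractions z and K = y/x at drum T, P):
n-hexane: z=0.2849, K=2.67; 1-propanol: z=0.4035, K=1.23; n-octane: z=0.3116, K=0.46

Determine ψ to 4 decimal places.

Newton–Raphson from ψ = 0.5:
  ψ = 0.5000: g = 0.11202, g' = -0.4236 → ψ = 0.7644
  ψ = 0.7644: g = 0.00137, g' = -0.4323 → ψ = 0.7676
Converged at ψ = 0.7676.

ψ = 0.7676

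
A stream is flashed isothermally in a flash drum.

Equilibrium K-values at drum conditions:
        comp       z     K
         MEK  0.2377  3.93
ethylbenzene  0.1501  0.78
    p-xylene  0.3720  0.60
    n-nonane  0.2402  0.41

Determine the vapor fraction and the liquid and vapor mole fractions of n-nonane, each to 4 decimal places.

Let ψ = V/F and solve Σ zᵢ(Kᵢ−1)/(1+ψ(Kᵢ−1)) = 0.
g(0) = ΣzᵢKᵢ − 1 = 0.3729 and g(1) = 1 − Σzᵢ/Kᵢ = -0.4588, so a root lies in (0, 1).
Newton iteration, ψ⁰ = 0.48:
  ψ = 0.4800: g = -0.12937, g' = -0.6154 → ψ = 0.2698
  ψ = 0.2698: g = 0.01854, g' = -0.8378 → ψ = 0.2919
  ψ = 0.2919: g = 0.00043, g' = -0.7995 → ψ = 0.2924
Converged at ψ = 0.2924.
Compositions from xᵢ = zᵢ/(1+ψ(Kᵢ−1)), yᵢ = Kᵢxᵢ:
  MEK: x = 0.1280, y = 0.5031
  ethylbenzene: x = 0.1604, y = 0.1251
  p-xylene: x = 0.4213, y = 0.2528
  n-nonane: x = 0.2903, y = 0.1190

ψ = 0.2924, x_n-nonane = 0.2903, y_n-nonane = 0.1190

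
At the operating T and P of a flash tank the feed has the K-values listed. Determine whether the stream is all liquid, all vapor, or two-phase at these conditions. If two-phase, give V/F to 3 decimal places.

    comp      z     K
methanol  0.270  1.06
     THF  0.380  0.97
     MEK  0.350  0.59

ΣzᵢKᵢ = 0.861; Σzᵢ/Kᵢ = 1.240.
Since ΣzᵢKᵢ < 1 the mixture is below its bubble point — single liquid phase.

all liquid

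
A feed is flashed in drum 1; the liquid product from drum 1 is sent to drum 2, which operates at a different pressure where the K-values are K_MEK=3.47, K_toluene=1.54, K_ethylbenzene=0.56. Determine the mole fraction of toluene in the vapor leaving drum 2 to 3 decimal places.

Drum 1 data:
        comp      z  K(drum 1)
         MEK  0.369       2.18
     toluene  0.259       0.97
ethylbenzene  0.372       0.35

y_toluene (drum 2) = 0.281

Drum 1:
Let ψ₁ = V/F and solve Σ zᵢ(Kᵢ−1)/(1+ψ₁(Kᵢ−1)) = 0.
Check two-phase: ΣzᵢKᵢ = 1.186 > 1 and Σzᵢ/Kᵢ = 1.499 > 1, so g(0) = 0.186 > 0 and g(1) = -0.499 < 0.
Newton–Raphson from ψ₁ = 0.5:
  ψ₁ = 0.500: g = -0.0923, g' = -0.548 → ψ₁ = 0.332
  ψ₁ = 0.332: g = -0.0032, g' = -0.521 → ψ₁ = 0.326
Converged at ψ₁ = 0.326.
Drum-1 compositions:
  MEK: x = 0.267, y = 0.581
  toluene: x = 0.262, y = 0.254
  ethylbenzene: x = 0.472, y = 0.165
Drum-2 feed = drum-1 liquid: z₂ = (0.2666, 0.2616, 0.4719).
Drum 2:
Let ψ₂ = V/F and solve Σ zᵢ(Kᵢ−1)/(1+ψ₂(Kᵢ−1)) = 0.
Check two-phase: ΣzᵢKᵢ = 1.592 > 1 and Σzᵢ/Kᵢ = 1.089 > 1, so g(0) = 0.592 > 0 and g(1) = -0.089 < 0.
Newton–Raphson from ψ₂ = 0.44:
  ψ₂ = 0.440: g = 0.1722, g' = -0.564 → ψ₂ = 0.745
  ψ₂ = 0.745: g = 0.0235, g' = -0.443 → ψ₂ = 0.799
Converged at ψ₂ = 0.799.
  MEK: x = 0.090, y = 0.311
  toluene: x = 0.183, y = 0.281
  ethylbenzene: x = 0.728, y = 0.407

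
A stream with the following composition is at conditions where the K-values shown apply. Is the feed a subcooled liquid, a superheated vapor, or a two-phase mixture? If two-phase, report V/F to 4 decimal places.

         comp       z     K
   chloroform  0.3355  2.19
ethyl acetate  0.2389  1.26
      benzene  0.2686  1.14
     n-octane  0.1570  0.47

ΣzᵢKᵢ = 1.4158; Σzᵢ/Kᵢ = 0.9125.
Since Σzᵢ/Kᵢ < 1 the mixture is above its dew point — single vapor phase.

superheated vapor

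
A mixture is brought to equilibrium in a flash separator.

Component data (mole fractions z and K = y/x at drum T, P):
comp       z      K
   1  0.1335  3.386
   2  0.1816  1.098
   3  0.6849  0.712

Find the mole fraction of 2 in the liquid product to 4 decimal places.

Material balance + equilibrium reduce to Σ zᵢ(Kᵢ−1)/(1+V/F(Kᵢ−1)) = 0.
Check two-phase: ΣzᵢKᵢ = 1.1391 > 1 and Σzᵢ/Kᵢ = 1.1668 > 1, so g(0) = 0.1391 > 0 and g(1) = -0.1668 < 0.
Newton–Raphson from V/F = 0.58:
  V/F = 0.5800: g = -0.08635, g' = -0.2172 → V/F = 0.1824
  V/F = 0.1824: g = 0.03124, g' = -0.4339 → V/F = 0.2544
  V/F = 0.2544: g = 0.00274, g' = -0.3621 → V/F = 0.2619
  V/F = 0.2619: g = 0.00002, g' = -0.3559 → V/F = 0.2620
Converged at V/F = 0.2620.
Compositions from xᵢ = zᵢ/(1+V/F(Kᵢ−1)), yᵢ = Kᵢxᵢ:
  1: x = 0.0821, y = 0.2781
  2: x = 0.1771, y = 0.1944
  3: x = 0.7408, y = 0.5275

x_2 = 0.1771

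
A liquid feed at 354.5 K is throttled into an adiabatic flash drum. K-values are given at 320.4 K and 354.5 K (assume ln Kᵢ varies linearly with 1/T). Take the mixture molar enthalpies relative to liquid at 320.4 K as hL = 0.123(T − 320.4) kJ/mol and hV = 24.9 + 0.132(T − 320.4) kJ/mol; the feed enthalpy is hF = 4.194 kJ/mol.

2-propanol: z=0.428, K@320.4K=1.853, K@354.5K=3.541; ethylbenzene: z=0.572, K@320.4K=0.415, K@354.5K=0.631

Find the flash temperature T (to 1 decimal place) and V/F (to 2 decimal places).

Adiabatic flash: solve Rachford–Rice at each trial T, then check hF = ψ·hV(T) + (1−ψ)·hL(T).
  T = 320.4 K: K = (1.853, 0.415), RR gives ψ = 0.061, H_out = 1.520 kJ/mol
  T = 354.5 K: K = (3.541, 0.631), RR gives ψ = 0.935, H_out = 27.757 kJ/mol
  T = 337.4 K: K = (2.601, 0.517), RR gives ψ = 0.529, H_out = 15.336 kJ/mol
  T = 328.9 K: K = (2.205, 0.464), RR gives ψ = 0.325, H_out = 9.152 kJ/mol
  T = 324.6 K: K = (2.022, 0.439), RR gives ψ = 0.203, H_out = 5.582 kJ/mol
  T = 322.5 K: K = (1.936, 0.427), RR gives ψ = 0.136, H_out = 3.642 kJ/mol
Linear interpolation between T = 322.5 (H_out = 3.642) and T = 324.6 (H_out = 5.582) on hF = 4.194 gives T ≈ 323.1 K, at which ψ = 0.16.

T = 323.1 K, V/F = 0.16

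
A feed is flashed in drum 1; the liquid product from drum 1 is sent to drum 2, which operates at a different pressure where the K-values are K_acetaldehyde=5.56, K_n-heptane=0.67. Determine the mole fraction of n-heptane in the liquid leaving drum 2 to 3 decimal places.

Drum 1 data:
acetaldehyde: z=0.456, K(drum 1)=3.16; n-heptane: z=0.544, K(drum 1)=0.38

Drum 1:
Material balance + equilibrium reduce to Σ zᵢ(Kᵢ−1)/(1+ψ₁(Kᵢ−1)) = 0.
g(0) = ΣzᵢKᵢ − 1 = 0.648 and g(1) = 1 − Σzᵢ/Kᵢ = -0.576, so a root lies in (0, 1).
Newton–Raphson from ψ₁ = 0.5:
  ψ₁ = 0.500: g = -0.0153, g' = -0.931 → ψ₁ = 0.484
Converged at ψ₁ = 0.484.
Drum-1 compositions:
  acetaldehyde: x = 0.223, y = 0.705
  n-heptane: x = 0.777, y = 0.295
Drum-2 feed = drum-1 liquid: z₂ = (0.2230, 0.7770).
Drum 2:
Material balance + equilibrium reduce to Σ zᵢ(Kᵢ−1)/(1+ψ₂(Kᵢ−1)) = 0.
g(0) = ΣzᵢKᵢ − 1 = 0.761 and g(1) = 1 − Σzᵢ/Kᵢ = -0.200, so a root lies in (0, 1).
Newton–Raphson from ψ₂ = 0.5:
  ψ₂ = 0.500: g = 0.0030, g' = -0.552 → ψ₂ = 0.505
Converged at ψ₂ = 0.505.
  acetaldehyde: x = 0.067, y = 0.375
  n-heptane: x = 0.933, y = 0.625

x_n-heptane (drum 2) = 0.933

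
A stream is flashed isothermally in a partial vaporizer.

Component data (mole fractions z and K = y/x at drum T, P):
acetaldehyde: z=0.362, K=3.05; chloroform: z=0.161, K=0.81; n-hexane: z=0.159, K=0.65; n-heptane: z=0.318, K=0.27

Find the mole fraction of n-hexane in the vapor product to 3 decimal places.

Material balance + equilibrium reduce to Σ zᵢ(Kᵢ−1)/(1+ψ(Kᵢ−1)) = 0.
Feasibility: ΣzᵢKᵢ = 1.424, Σzᵢ/Kᵢ = 1.740 — both > 1, two phases present.
Newton iteration, ψ⁰ = 0.56:
  ψ = 0.560: g = -0.1506, g' = -0.852 → ψ = 0.383
  ψ = 0.383: g = -0.0040, g' = -0.837 → ψ = 0.378
Converged at ψ = 0.378.
Compositions from xᵢ = zᵢ/(1+ψ(Kᵢ−1)), yᵢ = Kᵢxᵢ:
  acetaldehyde: x = 0.204, y = 0.622
  chloroform: x = 0.173, y = 0.141
  n-hexane: x = 0.183, y = 0.119
  n-heptane: x = 0.439, y = 0.119

y_n-hexane = 0.119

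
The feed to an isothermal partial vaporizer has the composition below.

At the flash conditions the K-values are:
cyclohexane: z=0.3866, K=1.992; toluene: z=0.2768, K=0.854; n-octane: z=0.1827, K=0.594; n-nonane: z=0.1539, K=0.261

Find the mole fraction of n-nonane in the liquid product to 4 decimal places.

x_n-nonane = 0.2087

Let β = V/F and solve Σ zᵢ(Kᵢ−1)/(1+β(Kᵢ−1)) = 0.
Feasibility: ΣzᵢKᵢ = 1.1552, Σzᵢ/Kᵢ = 1.4154 — both > 1, two phases present.
Newton–Raphson from β = 0.5:
  β = 0.5000: g = -0.06069, g' = -0.4357 → β = 0.3607
  β = 0.3607: g = -0.00218, g' = -0.4105 → β = 0.3554
Converged at β = 0.3554.
Compositions from xᵢ = zᵢ/(1+β(Kᵢ−1)), yᵢ = Kᵢxᵢ:
  cyclohexane: x = 0.2858, y = 0.5694
  toluene: x = 0.2919, y = 0.2493
  n-octane: x = 0.2135, y = 0.1268
  n-nonane: x = 0.2087, y = 0.0545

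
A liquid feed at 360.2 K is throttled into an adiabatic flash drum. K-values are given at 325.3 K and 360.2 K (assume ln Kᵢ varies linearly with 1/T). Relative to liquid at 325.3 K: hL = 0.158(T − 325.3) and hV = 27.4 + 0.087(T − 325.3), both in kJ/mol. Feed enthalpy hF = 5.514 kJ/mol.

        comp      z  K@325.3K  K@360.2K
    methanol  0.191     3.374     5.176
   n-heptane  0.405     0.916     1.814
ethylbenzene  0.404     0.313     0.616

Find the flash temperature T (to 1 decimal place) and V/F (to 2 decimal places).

Adiabatic flash: solve Rachford–Rice at each trial T, then check hF = ψ·hV(T) + (1−ψ)·hL(T).
  T = 325.3 K: K = (3.374, 0.916, 0.313), RR gives ψ = 0.139, H_out = 3.798 kJ/mol
  T = 360.2 K: K = (5.176, 1.814, 0.616), RR gives ψ = 1.000, H_out = 30.436 kJ/mol
  T = 342.8 K: K = (4.227, 1.313, 0.447), RR gives ψ = 0.567, H_out = 17.603 kJ/mol
  T = 334.1 K: K = (3.790, 1.103, 0.376), RR gives ψ = 0.331, H_out = 10.246 kJ/mol
  T = 329.7 K: K = (3.579, 1.006, 0.344), RR gives ψ = 0.229, H_out = 6.904 kJ/mol
  T = 327.5 K: K = (3.476, 0.960, 0.328), RR gives ψ = 0.183, H_out = 5.324 kJ/mol
Linear interpolation between T = 327.5 (H_out = 5.324) and T = 329.7 (H_out = 6.904) on hF = 5.514 gives T ≈ 327.8 K, at which ψ = 0.19.

T = 327.8 K, V/F = 0.19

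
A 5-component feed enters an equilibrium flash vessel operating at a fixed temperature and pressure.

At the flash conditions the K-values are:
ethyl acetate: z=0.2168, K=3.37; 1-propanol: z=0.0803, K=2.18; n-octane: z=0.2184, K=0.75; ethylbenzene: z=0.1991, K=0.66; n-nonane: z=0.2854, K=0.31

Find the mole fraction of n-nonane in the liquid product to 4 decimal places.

Rachford–Rice: g(β) = Σ zᵢ(Kᵢ−1)/(1+β(Kᵢ−1)) = 0.
g(0) = ΣzᵢKᵢ − 1 = 0.2894 and g(1) = 1 − Σzᵢ/Kᵢ = -0.6147, so a root lies in (0, 1).
Newton–Raphson from β = 0.5:
  β = 0.5000: g = -0.14986, g' = -0.6672 → β = 0.2754
  β = 0.2754: g = 0.00595, g' = -0.7604 → β = 0.2832
  β = 0.2832: g = 0.00003, g' = -0.7527 → β = 0.2833
Converged at β = 0.2833.
Compositions from xᵢ = zᵢ/(1+β(Kᵢ−1)), yᵢ = Kᵢxᵢ:
  ethyl acetate: x = 0.1297, y = 0.4371
  1-propanol: x = 0.0602, y = 0.1312
  n-octane: x = 0.2350, y = 0.1763
  ethylbenzene: x = 0.2203, y = 0.1454
  n-nonane: x = 0.3547, y = 0.1100

x_n-nonane = 0.3547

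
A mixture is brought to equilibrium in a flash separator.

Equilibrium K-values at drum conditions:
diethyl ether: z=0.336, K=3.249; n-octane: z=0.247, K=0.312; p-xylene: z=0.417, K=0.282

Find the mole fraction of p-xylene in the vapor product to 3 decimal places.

Newton–Raphson from V/F = 0.5:
  V/F = 0.500: g = -0.3705, g' = -1.171 → V/F = 0.184
  V/F = 0.184: g = -0.0048, g' = -1.289 → V/F = 0.180
Converged at V/F = 0.180.
Compositions from xᵢ = zᵢ/(1+V/F(Kᵢ−1)), yᵢ = Kᵢxᵢ:
  diethyl ether: x = 0.239, y = 0.777
  n-octane: x = 0.282, y = 0.088
  p-xylene: x = 0.479, y = 0.135

y_p-xylene = 0.135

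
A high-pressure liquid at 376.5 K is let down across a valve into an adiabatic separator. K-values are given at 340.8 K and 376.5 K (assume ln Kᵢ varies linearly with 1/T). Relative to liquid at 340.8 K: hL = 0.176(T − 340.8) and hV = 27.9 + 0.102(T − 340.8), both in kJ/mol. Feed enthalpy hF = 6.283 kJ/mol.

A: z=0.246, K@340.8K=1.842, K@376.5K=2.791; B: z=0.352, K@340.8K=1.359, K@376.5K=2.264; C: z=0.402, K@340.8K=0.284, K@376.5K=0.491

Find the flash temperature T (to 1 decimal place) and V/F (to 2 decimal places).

T = 344.0 K, V/F = 0.21

Adiabatic flash: solve Rachford–Rice at each trial T, then check hF = ψ·hV(T) + (1−ψ)·hL(T).
  T = 340.8 K: K = (1.842, 1.359, 0.284), RR gives ψ = 0.107, H_out = 2.985 kJ/mol
  T = 376.5 K: K = (2.791, 2.264, 0.491), RR gives ψ = 0.899, H_out = 28.983 kJ/mol
  T = 358.6 K: K = (2.290, 1.775, 0.378), RR gives ψ = 0.545, H_out = 17.625 kJ/mol
  T = 349.7 K: K = (2.059, 1.559, 0.329), RR gives ψ = 0.354, H_out = 11.203 kJ/mol
  T = 345.2 K: K = (1.948, 1.456, 0.306), RR gives ψ = 0.239, H_out = 7.368 kJ/mol
  T = 343.0 K: K = (1.895, 1.407, 0.295), RR gives ψ = 0.176, H_out = 5.270 kJ/mol
  T = 344.1 K: K = (1.921, 1.431, 0.300), RR gives ψ = 0.208, H_out = 6.340 kJ/mol
Linear interpolation between T = 343.0 (H_out = 5.270) and T = 344.1 (H_out = 6.340) on hF = 6.283 gives T ≈ 344.0 K, at which ψ = 0.21.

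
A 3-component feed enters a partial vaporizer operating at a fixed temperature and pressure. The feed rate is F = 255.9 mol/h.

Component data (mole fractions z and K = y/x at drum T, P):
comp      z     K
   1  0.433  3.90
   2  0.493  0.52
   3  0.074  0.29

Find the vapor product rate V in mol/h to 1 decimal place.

V = 164.3 mol/h

Newton iteration, ψ⁰ = 0.58:
  ψ = 0.580: g = 0.0509, g' = -0.832 → ψ = 0.641
  ψ = 0.641: g = 0.0008, g' = -0.808 → ψ = 0.642
Converged at ψ = 0.642.
Then V = ψ·F = 0.6422·255.9 = 164.3 mol/h and L = F − V = 91.6 mol/h.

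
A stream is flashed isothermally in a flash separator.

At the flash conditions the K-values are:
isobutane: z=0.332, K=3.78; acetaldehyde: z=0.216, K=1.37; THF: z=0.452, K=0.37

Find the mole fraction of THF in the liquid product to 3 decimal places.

Material balance + equilibrium reduce to Σ zᵢ(Kᵢ−1)/(1+β(Kᵢ−1)) = 0.
g(0) = ΣzᵢKᵢ − 1 = 0.718 and g(1) = 1 − Σzᵢ/Kᵢ = -0.467, so a root lies in (0, 1).
Newton iteration, β⁰ = 0.5:
  β = 0.500: g = 0.0379, g' = -0.853 → β = 0.544
  β = 0.544: g = 0.0003, g' = -0.842 → β = 0.545
Converged at β = 0.545.
Compositions from xᵢ = zᵢ/(1+β(Kᵢ−1)), yᵢ = Kᵢxᵢ:
  isobutane: x = 0.132, y = 0.499
  acetaldehyde: x = 0.180, y = 0.246
  THF: x = 0.688, y = 0.255

x_THF = 0.688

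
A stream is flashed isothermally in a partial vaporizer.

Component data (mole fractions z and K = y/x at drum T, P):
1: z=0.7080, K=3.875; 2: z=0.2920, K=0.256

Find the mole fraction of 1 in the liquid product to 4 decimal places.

x_1 = 0.2056

Material balance + equilibrium reduce to Σ zᵢ(Kᵢ−1)/(1+V/F(Kᵢ−1)) = 0.
Check two-phase: ΣzᵢKᵢ = 2.8183 > 1 and Σzᵢ/Kᵢ = 1.3233 > 1, so g(0) = 1.8183 > 0 and g(1) = -0.3233 < 0.
Binary case is linear: z₁(K₁−1)(1+V/F(K₂−1)) + z₂(K₂−1)(1+V/F(K₁−1)) = 0
⇒ V/F = [z₁(K₁−1)+z₂(K₂−1)] / [−(K₁−1)(K₂−1)] = 1.81825/2.13900 = 0.8500
Compositions from xᵢ = zᵢ/(1+V/F(Kᵢ−1)), yᵢ = Kᵢxᵢ:
  1: x = 0.2056, y = 0.7966
  2: x = 0.7944, y = 0.2034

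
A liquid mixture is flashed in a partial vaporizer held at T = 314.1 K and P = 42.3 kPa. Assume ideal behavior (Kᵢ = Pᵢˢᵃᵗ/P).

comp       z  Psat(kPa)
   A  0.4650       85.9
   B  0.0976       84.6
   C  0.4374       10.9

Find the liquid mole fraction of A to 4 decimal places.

Raoult's law: Kᵢ = Pᵢˢᵃᵗ/P = Pᵢˢᵃᵗ/42.3.
  K_A = 85.9/42.3 = 2.030733, K_B = 84.6/42.3 = 2.000000, K_C = 10.9/42.3 = 0.257683
Rachford–Rice: g(ψ) = Σ zᵢ(Kᵢ−1)/(1+ψ(Kᵢ−1)) = 0.
g(0) = ΣzᵢKᵢ − 1 = 0.2522 and g(1) = 1 − Σzᵢ/Kᵢ = -0.9752, so a root lies in (0, 1).
Newton iteration, ψ⁰ = 0.54:
  ψ = 0.5400: g = -0.17063, g' = -0.9165 → ψ = 0.3538
  ψ = 0.3538: g = -0.01704, g' = -0.7618 → ψ = 0.3314
  ψ = 0.3314: g = -0.00010, g' = -0.7535 → ψ = 0.3313
Converged at ψ = 0.3313.
Compositions from xᵢ = zᵢ/(1+ψ(Kᵢ−1)), yᵢ = Kᵢxᵢ:
  A: x = 0.3466, y = 0.7039
  B: x = 0.0733, y = 0.1466
  C: x = 0.5801, y = 0.1495

x_A = 0.3466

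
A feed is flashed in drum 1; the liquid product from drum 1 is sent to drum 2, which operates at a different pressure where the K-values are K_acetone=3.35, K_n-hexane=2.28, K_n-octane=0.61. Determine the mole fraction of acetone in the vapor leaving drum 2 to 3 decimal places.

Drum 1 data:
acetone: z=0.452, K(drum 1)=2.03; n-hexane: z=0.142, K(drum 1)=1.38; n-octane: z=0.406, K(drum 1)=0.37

y_acetone (drum 2) = 0.355

Drum 1:
Let ψ₁ = V/F and solve Σ zᵢ(Kᵢ−1)/(1+ψ₁(Kᵢ−1)) = 0.
Check two-phase: ΣzᵢKᵢ = 1.264 > 1 and Σzᵢ/Kᵢ = 1.423 > 1, so g(0) = 0.264 > 0 and g(1) = -0.423 < 0.
Newton–Raphson from ψ₁ = 0.48:
  ψ₁ = 0.480: g = -0.0095, g' = -0.561 → ψ₁ = 0.463
Converged at ψ₁ = 0.463.
Drum-1 compositions:
  acetone: x = 0.306, y = 0.621
  n-hexane: x = 0.121, y = 0.167
  n-octane: x = 0.573, y = 0.212
Drum-2 feed = drum-1 liquid: z₂ = (0.3060, 0.1208, 0.5732).
Drum 2:
Newton iteration, ψ₂⁰ = 0.52:
  ψ₂ = 0.520: g = 0.1361, g' = -0.551 → ψ₂ = 0.767
  ψ₂ = 0.767: g = 0.0157, g' = -0.443 → ψ₂ = 0.802
  ψ₂ = 0.802: g = 0.0001, g' = -0.436 → ψ₂ = 0.803
Converged at ψ₂ = 0.803.
  acetone: x = 0.106, y = 0.355
  n-hexane: x = 0.060, y = 0.136
  n-octane: x = 0.834, y = 0.509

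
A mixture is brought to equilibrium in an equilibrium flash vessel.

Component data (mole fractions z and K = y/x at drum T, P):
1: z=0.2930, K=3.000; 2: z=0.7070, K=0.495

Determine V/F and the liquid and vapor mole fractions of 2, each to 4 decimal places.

Material balance + equilibrium reduce to Σ zᵢ(Kᵢ−1)/(1+V/F(Kᵢ−1)) = 0.
g(0) = ΣzᵢKᵢ − 1 = 0.2290 and g(1) = 1 − Σzᵢ/Kᵢ = -0.5259, so a root lies in (0, 1).
Binary case is linear: z₁(K₁−1)(1+V/F(K₂−1)) + z₂(K₂−1)(1+V/F(K₁−1)) = 0
⇒ V/F = [z₁(K₁−1)+z₂(K₂−1)] / [−(K₁−1)(K₂−1)] = 0.22896/1.01000 = 0.2267
Compositions from xᵢ = zᵢ/(1+V/F(Kᵢ−1)), yᵢ = Kᵢxᵢ:
  1: x = 0.2016, y = 0.6048
  2: x = 0.7984, y = 0.3952

V/F = 0.2267, x_2 = 0.7984, y_2 = 0.3952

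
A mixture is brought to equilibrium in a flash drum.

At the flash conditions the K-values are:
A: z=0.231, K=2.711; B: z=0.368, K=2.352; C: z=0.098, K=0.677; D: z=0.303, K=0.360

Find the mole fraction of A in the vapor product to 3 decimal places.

y_A = 0.273

Material balance + equilibrium reduce to Σ zᵢ(Kᵢ−1)/(1+V/F(Kᵢ−1)) = 0.
Check two-phase: ΣzᵢKᵢ = 1.667 > 1 and Σzᵢ/Kᵢ = 1.228 > 1, so g(0) = 0.667 > 0 and g(1) = -0.228 < 0.
Iterate (Newton) starting at V/F = 0.5:
  V/F = 0.500: g = 0.1869, g' = -0.719 → V/F = 0.760
  V/F = 0.760: g = -0.0024, g' = -0.780 → V/F = 0.757
Converged at V/F = 0.757.
Compositions from xᵢ = zᵢ/(1+V/F(Kᵢ−1)), yᵢ = Kᵢxᵢ:
  A: x = 0.101, y = 0.273
  B: x = 0.182, y = 0.428
  C: x = 0.130, y = 0.088
  D: x = 0.588, y = 0.212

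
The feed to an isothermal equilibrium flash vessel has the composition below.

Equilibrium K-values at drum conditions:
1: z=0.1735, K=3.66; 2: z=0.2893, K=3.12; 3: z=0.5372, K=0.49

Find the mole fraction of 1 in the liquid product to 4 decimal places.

Rachford–Rice: g(ψ) = Σ zᵢ(Kᵢ−1)/(1+ψ(Kᵢ−1)) = 0.
Check two-phase: ΣzᵢKᵢ = 1.8009 > 1 and Σzᵢ/Kᵢ = 1.2365 > 1, so g(0) = 0.8009 > 0 and g(1) = -0.2365 < 0.
Iterate (Newton) starting at ψ = 0.38:
  ψ = 0.3800: g = 0.22936, g' = -0.9174 → ψ = 0.6300
  ψ = 0.6300: g = 0.03139, g' = -0.7131 → ψ = 0.6740
  ψ = 0.6740: g = 0.00026, g' = -0.7022 → ψ = 0.6744
Converged at ψ = 0.6744.
Compositions from xᵢ = zᵢ/(1+ψ(Kᵢ−1)), yᵢ = Kᵢxᵢ:
  1: x = 0.0621, y = 0.2273
  2: x = 0.1191, y = 0.3715
  3: x = 0.8188, y = 0.4012

x_1 = 0.0621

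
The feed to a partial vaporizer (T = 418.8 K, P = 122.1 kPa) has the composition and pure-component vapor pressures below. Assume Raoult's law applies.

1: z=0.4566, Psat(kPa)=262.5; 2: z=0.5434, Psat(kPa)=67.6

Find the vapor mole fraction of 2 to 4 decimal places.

y_2 = 0.3988

Raoult's law: Kᵢ = Pᵢˢᵃᵗ/P = Pᵢˢᵃᵗ/122.1.
  K_1 = 262.5/122.1 = 2.149877, K_2 = 67.6/122.1 = 0.553645
Rachford–Rice: g(ψ) = Σ zᵢ(Kᵢ−1)/(1+ψ(Kᵢ−1)) = 0.
g(0) = ΣzᵢKᵢ − 1 = 0.2825 and g(1) = 1 − Σzᵢ/Kᵢ = -0.1939, so a root lies in (0, 1).
Binary case is linear: z₁(K₁−1)(1+ψ(K₂−1)) + z₂(K₂−1)(1+ψ(K₁−1)) = 0
⇒ ψ = [z₁(K₁−1)+z₂(K₂−1)] / [−(K₁−1)(K₂−1)] = 0.28248/0.51325 = 0.5504
Compositions from xᵢ = zᵢ/(1+ψ(Kᵢ−1)), yᵢ = Kᵢxᵢ:
  1: x = 0.2796, y = 0.6012
  2: x = 0.7204, y = 0.3988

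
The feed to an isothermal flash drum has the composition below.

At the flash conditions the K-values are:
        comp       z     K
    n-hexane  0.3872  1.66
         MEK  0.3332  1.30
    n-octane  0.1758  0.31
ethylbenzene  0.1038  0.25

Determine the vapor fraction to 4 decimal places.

Let ψ = V/F and solve Σ zᵢ(Kᵢ−1)/(1+ψ(Kᵢ−1)) = 0.
g(0) = ΣzᵢKᵢ − 1 = 0.1564 and g(1) = 1 − Σzᵢ/Kᵢ = -0.4719, so a root lies in (0, 1).
Newton–Raphson from ψ = 0.46:
  ψ = 0.4600: g = -0.01269, g' = -0.4381 → ψ = 0.4310
  ψ = 0.4310: g = -0.00023, g' = -0.4228 → ψ = 0.4305
Converged at ψ = 0.4305.

ψ = 0.4305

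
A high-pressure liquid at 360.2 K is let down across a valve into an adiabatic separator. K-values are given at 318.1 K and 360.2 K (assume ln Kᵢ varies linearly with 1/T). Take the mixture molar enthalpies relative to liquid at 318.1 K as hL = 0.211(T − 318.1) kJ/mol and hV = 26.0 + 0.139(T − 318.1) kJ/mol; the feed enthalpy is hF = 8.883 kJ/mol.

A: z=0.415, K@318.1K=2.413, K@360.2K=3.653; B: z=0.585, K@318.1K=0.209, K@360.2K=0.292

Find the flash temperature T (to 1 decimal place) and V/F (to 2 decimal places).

Adiabatic flash: solve Rachford–Rice at each trial T, then check hF = ψ·hV(T) + (1−ψ)·hL(T).
  T = 318.1 K: K = (2.413, 0.209), RR gives ψ = 0.111, H_out = 2.877 kJ/mol
  T = 360.2 K: K = (3.653, 0.292), RR gives ψ = 0.366, H_out = 17.282 kJ/mol
  T = 339.1 K: K = (3.006, 0.250), RR gives ψ = 0.261, H_out = 10.831 kJ/mol
  T = 328.6 K: K = (2.703, 0.229), RR gives ψ = 0.195, H_out = 7.130 kJ/mol
  T = 333.9 K: K = (2.854, 0.239), RR gives ψ = 0.230, H_out = 9.053 kJ/mol
  T = 331.2 K: K = (2.777, 0.234), RR gives ψ = 0.213, H_out = 8.089 kJ/mol
  T = 332.5 K: K = (2.814, 0.237), RR gives ψ = 0.221, H_out = 8.557 kJ/mol
Linear interpolation between T = 332.5 (H_out = 8.557) and T = 333.9 (H_out = 9.053) on hF = 8.883 gives T ≈ 333.4 K, at which ψ = 0.23.

T = 333.4 K, V/F = 0.23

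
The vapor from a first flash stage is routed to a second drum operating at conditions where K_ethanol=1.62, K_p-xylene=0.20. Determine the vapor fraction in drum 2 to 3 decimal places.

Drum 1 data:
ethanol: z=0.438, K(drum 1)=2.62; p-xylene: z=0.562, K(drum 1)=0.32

Drum 1:
Let ψ₁ = V/F and solve Σ zᵢ(Kᵢ−1)/(1+ψ₁(Kᵢ−1)) = 0.
g(0) = ΣzᵢKᵢ − 1 = 0.327 and g(1) = 1 − Σzᵢ/Kᵢ = -0.923, so a root lies in (0, 1).
Iterate (Newton) starting at ψ₁ = 0.5:
  ψ₁ = 0.500: g = -0.1870, g' = -0.947 → ψ₁ = 0.303
  ψ₁ = 0.303: g = -0.0050, g' = -0.930 → ψ₁ = 0.297
Converged at ψ₁ = 0.297.
Drum-1 compositions:
  ethanol: x = 0.296, y = 0.775
  p-xylene: x = 0.704, y = 0.225
Drum-2 feed = drum-1 vapor: z₂ = (0.7746, 0.2254).
Drum 2:
Material balance + equilibrium reduce to Σ zᵢ(Kᵢ−1)/(1+ψ₂(Kᵢ−1)) = 0.
Feasibility: ΣzᵢKᵢ = 1.300, Σzᵢ/Kᵢ = 1.605 — both > 1, two phases present.
Binary case is linear: z₁(K₁−1)(1+ψ₂(K₂−1)) + z₂(K₂−1)(1+ψ₂(K₁−1)) = 0
⇒ ψ₂ = [z₁(K₁−1)+z₂(K₂−1)] / [−(K₁−1)(K₂−1)] = 0.2999/0.4960 = 0.605
  ethanol: x = 0.563, y = 0.913
  p-xylene: x = 0.437, y = 0.087

V/F (drum 2) = 0.605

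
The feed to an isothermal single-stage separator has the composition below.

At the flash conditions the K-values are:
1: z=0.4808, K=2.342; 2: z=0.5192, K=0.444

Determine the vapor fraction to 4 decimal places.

ψ = 0.4779

Material balance + equilibrium reduce to Σ zᵢ(Kᵢ−1)/(1+ψ(Kᵢ−1)) = 0.
Feasibility: ΣzᵢKᵢ = 1.3566, Σzᵢ/Kᵢ = 1.3747 — both > 1, two phases present.
Binary case is linear: z₁(K₁−1)(1+ψ(K₂−1)) + z₂(K₂−1)(1+ψ(K₁−1)) = 0
⇒ ψ = [z₁(K₁−1)+z₂(K₂−1)] / [−(K₁−1)(K₂−1)] = 0.35656/0.74615 = 0.4779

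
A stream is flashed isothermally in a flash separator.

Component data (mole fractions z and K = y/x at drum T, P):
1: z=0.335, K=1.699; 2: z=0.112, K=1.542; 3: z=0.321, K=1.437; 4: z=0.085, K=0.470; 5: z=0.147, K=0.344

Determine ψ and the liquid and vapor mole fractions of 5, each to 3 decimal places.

Let ψ = V/F and solve Σ zᵢ(Kᵢ−1)/(1+ψ(Kᵢ−1)) = 0.
Feasibility: ΣzᵢKᵢ = 1.294, Σzᵢ/Kᵢ = 1.101 — both > 1, two phases present.
Newton–Raphson from ψ = 0.51:
  ψ = 0.510: g = 0.1282, g' = -0.338 → ψ = 0.890
  ψ = 0.890: g = -0.0305, g' = -0.559 → ψ = 0.835
  ψ = 0.835: g = -0.0017, g' = -0.500 → ψ = 0.832
Converged at ψ = 0.832.
Compositions from xᵢ = zᵢ/(1+ψ(Kᵢ−1)), yᵢ = Kᵢxᵢ:
  1: x = 0.212, y = 0.360
  2: x = 0.077, y = 0.119
  3: x = 0.235, y = 0.338
  4: x = 0.152, y = 0.071
  5: x = 0.324, y = 0.111

ψ = 0.832, x_5 = 0.324, y_5 = 0.111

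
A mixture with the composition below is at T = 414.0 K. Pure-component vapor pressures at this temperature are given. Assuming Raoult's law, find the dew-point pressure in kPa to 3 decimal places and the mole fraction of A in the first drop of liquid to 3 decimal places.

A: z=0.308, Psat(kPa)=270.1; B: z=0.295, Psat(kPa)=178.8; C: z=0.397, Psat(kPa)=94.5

Pdew = 143.036 kPa, x_A = 0.163

At the dew point ψ → 1, so Σzᵢ/Kᵢ = 1 with Kᵢ = Pᵢˢᵃᵗ/P ⇒ 1/P = Σzᵢ/Pᵢˢᵃᵗ.
1/P = 0.308/270.1 + 0.295/178.8 + 0.397/94.5 = 0.006991 ⇒ P = 143.036 kPa
xᵢ = zᵢP/Pᵢˢᵃᵗ ⇒ x_A = 0.308·143.036/270.1 = 0.163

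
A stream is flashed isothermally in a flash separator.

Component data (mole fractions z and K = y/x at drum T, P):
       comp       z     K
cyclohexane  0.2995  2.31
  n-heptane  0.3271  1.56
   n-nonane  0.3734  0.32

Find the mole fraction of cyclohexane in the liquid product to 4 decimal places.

Material balance + equilibrium reduce to Σ zᵢ(Kᵢ−1)/(1+V/F(Kᵢ−1)) = 0.
g(0) = ΣzᵢKᵢ − 1 = 0.3216 and g(1) = 1 − Σzᵢ/Kᵢ = -0.5062, so a root lies in (0, 1).
Iterate (Newton) starting at V/F = 0.5:
  V/F = 0.5000: g = -0.00454, g' = -0.6466 → V/F = 0.4930
Converged at V/F = 0.4930.
Compositions from xᵢ = zᵢ/(1+V/F(Kᵢ−1)), yᵢ = Kᵢxᵢ:
  cyclohexane: x = 0.1820, y = 0.4204
  n-heptane: x = 0.2563, y = 0.3999
  n-nonane: x = 0.5617, y = 0.1797

x_cyclohexane = 0.1820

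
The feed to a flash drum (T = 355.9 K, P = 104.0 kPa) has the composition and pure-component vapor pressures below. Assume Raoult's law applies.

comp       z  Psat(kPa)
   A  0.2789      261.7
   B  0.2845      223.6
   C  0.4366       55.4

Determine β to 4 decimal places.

β = 0.8743

Raoult's law: Kᵢ = Pᵢˢᵃᵗ/P = Pᵢˢᵃᵗ/104.0.
  K_A = 261.7/104.0 = 2.516346, K_B = 223.6/104.0 = 2.150000, K_C = 55.4/104.0 = 0.532692
Let β = V/F and solve Σ zᵢ(Kᵢ−1)/(1+β(Kᵢ−1)) = 0.
Feasibility: ΣzᵢKᵢ = 1.5461, Σzᵢ/Kᵢ = 1.0628 — both > 1, two phases present.
Newton iteration, β⁰ = 0.41:
  β = 0.4100: g = 0.23074, g' = -0.5635 → β = 0.8195
  β = 0.8195: g = 0.02637, g' = -0.4776 → β = 0.8747
  β = 0.8747: g = -0.00018, g' = -0.4847 → β = 0.8743
Converged at β = 0.8743.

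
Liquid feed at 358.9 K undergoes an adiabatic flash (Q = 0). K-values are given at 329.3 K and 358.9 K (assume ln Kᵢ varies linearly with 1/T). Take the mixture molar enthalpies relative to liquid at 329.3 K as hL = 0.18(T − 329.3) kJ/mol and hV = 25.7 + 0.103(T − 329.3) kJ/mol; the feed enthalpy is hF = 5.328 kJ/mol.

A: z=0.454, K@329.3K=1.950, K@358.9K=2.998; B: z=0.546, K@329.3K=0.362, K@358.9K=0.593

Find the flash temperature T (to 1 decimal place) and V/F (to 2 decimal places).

Adiabatic flash: solve Rachford–Rice at each trial T, then check hF = ψ·hV(T) + (1−ψ)·hL(T).
  T = 329.3 K: K = (1.950, 0.362), RR gives ψ = 0.137, H_out = 3.517 kJ/mol
  T = 358.9 K: K = (2.998, 0.593), RR gives ψ = 0.842, H_out = 25.053 kJ/mol
  T = 344.1 K: K = (2.440, 0.468), RR gives ψ = 0.475, H_out = 14.324 kJ/mol
  T = 336.7 K: K = (2.187, 0.413), RR gives ψ = 0.313, H_out = 9.203 kJ/mol
  T = 333.0 K: K = (2.066, 0.387), RR gives ψ = 0.228, H_out = 6.472 kJ/mol
  T = 331.1 K: K = (2.006, 0.374), RR gives ψ = 0.183, H_out = 4.989 kJ/mol
Linear interpolation between T = 331.1 (H_out = 4.989) and T = 333.0 (H_out = 6.472) on hF = 5.328 gives T ≈ 331.5 K, at which ψ = 0.19.

T = 331.5 K, V/F = 0.19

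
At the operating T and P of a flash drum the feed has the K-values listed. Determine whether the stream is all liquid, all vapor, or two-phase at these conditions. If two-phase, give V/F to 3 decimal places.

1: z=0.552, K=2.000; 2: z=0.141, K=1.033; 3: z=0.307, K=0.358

ΣzᵢKᵢ = 1.360; Σzᵢ/Kᵢ = 1.270.
Both exceed 1, so a two-phase solution exists.
Material balance + equilibrium reduce to Σ zᵢ(Kᵢ−1)/(1+ψ(Kᵢ−1)) = 0.
Iterate (Newton) starting at ψ = 0.31:
  ψ = 0.310: g = 0.1799, g' = -0.519 → ψ = 0.657
  ψ = 0.657: g = -0.0030, g' = -0.579 → ψ = 0.652
  ψ = 0.652: g = -0.0000, g' = -0.576 → ψ = 0.651
Converged at ψ = 0.651.

two-phase, V/F = 0.651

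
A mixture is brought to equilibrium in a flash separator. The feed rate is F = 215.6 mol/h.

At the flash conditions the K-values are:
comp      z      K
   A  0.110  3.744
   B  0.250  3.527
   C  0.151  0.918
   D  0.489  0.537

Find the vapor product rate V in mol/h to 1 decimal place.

V = 144.3 mol/h

Rachford–Rice: g(V/F) = Σ zᵢ(Kᵢ−1)/(1+V/F(Kᵢ−1)) = 0.
Check two-phase: ΣzᵢKᵢ = 1.695 > 1 and Σzᵢ/Kᵢ = 1.175 > 1, so g(0) = 0.695 > 0 and g(1) = -0.175 < 0.
Newton–Raphson from V/F = 0.59:
  V/F = 0.590: g = 0.0444, g' = -0.578 → V/F = 0.667
  V/F = 0.667: g = 0.0013, g' = -0.545 → V/F = 0.669
Converged at V/F = 0.669.
Then V = V/F·F = 0.6693·215.6 = 144.3 mol/h and L = F − V = 71.3 mol/h.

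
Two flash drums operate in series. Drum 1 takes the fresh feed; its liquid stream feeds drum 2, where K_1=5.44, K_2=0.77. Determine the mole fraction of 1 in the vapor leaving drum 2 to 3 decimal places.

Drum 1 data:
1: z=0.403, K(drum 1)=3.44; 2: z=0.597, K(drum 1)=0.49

Drum 1:
Binary case is linear: z₁(K₁−1)(1+ψ₁(K₂−1)) + z₂(K₂−1)(1+ψ₁(K₁−1)) = 0
⇒ ψ₁ = [z₁(K₁−1)+z₂(K₂−1)] / [−(K₁−1)(K₂−1)] = 0.6789/1.2444 = 0.546
Drum-1 compositions:
  1: x = 0.173, y = 0.595
  2: x = 0.827, y = 0.405
Drum-2 feed = drum-1 liquid: z₂ = (0.1729, 0.8271).
Drum 2:
Newton iteration, ψ₂⁰ = 0.5:
  ψ₂ = 0.500: g = 0.0234, g' = -0.385 → ψ₂ = 0.561
  ψ₂ = 0.561: g = 0.0015, g' = -0.337 → ψ₂ = 0.565
Converged at ψ₂ = 0.565.
  1: x = 0.049, y = 0.268
  2: x = 0.951, y = 0.732

y_1 (drum 2) = 0.268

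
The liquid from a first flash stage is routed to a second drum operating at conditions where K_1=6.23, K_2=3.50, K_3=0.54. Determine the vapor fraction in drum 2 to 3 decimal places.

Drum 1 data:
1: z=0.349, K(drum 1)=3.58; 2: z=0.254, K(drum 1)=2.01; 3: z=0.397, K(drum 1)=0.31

V/F (drum 2) = 0.413

Drum 1:
Rachford–Rice: g(ψ₁) = Σ zᵢ(Kᵢ−1)/(1+ψ₁(Kᵢ−1)) = 0.
g(0) = ΣzᵢKᵢ − 1 = 0.883 and g(1) = 1 − Σzᵢ/Kᵢ = -0.504, so a root lies in (0, 1).
Iterate (Newton) starting at ψ₁ = 0.5:
  ψ₁ = 0.500: g = 0.1454, g' = -0.998 → ψ₁ = 0.646
  ψ₁ = 0.646: g = -0.0011, g' = -1.037 → ψ₁ = 0.645
Converged at ψ₁ = 0.645.
Drum-1 compositions:
  1: x = 0.131, y = 0.469
  2: x = 0.154, y = 0.309
  3: x = 0.715, y = 0.222
Drum-2 feed = drum-1 liquid: z₂ = (0.1310, 0.1538, 0.7151).
Drum 2:
Newton iteration, ψ₂⁰ = 0.5:
  ψ₂ = 0.500: g = -0.0667, g' = -0.719 → ψ₂ = 0.407
  ψ₂ = 0.407: g = 0.0047, g' = -0.831 → ψ₂ = 0.413
Converged at ψ₂ = 0.413.
  1: x = 0.041, y = 0.258
  2: x = 0.076, y = 0.265
  3: x = 0.883, y = 0.477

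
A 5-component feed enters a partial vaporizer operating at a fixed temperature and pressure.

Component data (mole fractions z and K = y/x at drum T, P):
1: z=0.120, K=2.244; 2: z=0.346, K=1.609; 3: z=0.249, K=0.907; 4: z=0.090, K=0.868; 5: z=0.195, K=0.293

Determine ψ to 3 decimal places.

Let ψ = V/F and solve Σ zᵢ(Kᵢ−1)/(1+ψ(Kᵢ−1)) = 0.
Feasibility: ΣzᵢKᵢ = 1.187, Σzᵢ/Kᵢ = 1.312 — both > 1, two phases present.
Newton iteration, ψ⁰ = 0.62:
  ψ = 0.620: g = -0.0457, g' = -0.440 → ψ = 0.516
  ψ = 0.516: g = -0.0029, g' = -0.389 → ψ = 0.509
Converged at ψ = 0.509.

ψ = 0.509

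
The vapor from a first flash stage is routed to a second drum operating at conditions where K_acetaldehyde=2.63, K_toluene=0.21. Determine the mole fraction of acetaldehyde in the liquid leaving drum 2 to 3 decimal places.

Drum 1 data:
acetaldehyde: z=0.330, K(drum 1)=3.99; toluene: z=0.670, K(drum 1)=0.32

Drum 1:
Material balance + equilibrium reduce to Σ zᵢ(Kᵢ−1)/(1+ψ₁(Kᵢ−1)) = 0.
Feasibility: ΣzᵢKᵢ = 1.531, Σzᵢ/Kᵢ = 2.176 — both > 1, two phases present.
Binary case is linear: z₁(K₁−1)(1+ψ₁(K₂−1)) + z₂(K₂−1)(1+ψ₁(K₁−1)) = 0
⇒ ψ₁ = [z₁(K₁−1)+z₂(K₂−1)] / [−(K₁−1)(K₂−1)] = 0.5311/2.0332 = 0.261
Drum-1 compositions:
  acetaldehyde: x = 0.185, y = 0.739
  toluene: x = 0.815, y = 0.261
Drum-2 feed = drum-1 vapor: z₂ = (0.7393, 0.2607).
Drum 2:
Material balance + equilibrium reduce to Σ zᵢ(Kᵢ−1)/(1+ψ₂(Kᵢ−1)) = 0.
Check two-phase: ΣzᵢKᵢ = 1.999 > 1 and Σzᵢ/Kᵢ = 1.523 > 1, so g(0) = 0.999 > 0 and g(1) = -0.523 < 0.
Newton iteration, ψ₂⁰ = 0.5:
  ψ₂ = 0.500: g = 0.3235, g' = -1.041 → ψ₂ = 0.811
  ψ₂ = 0.811: g = -0.0539, g' = -1.624 → ψ₂ = 0.778
  ψ₂ = 0.778: g = -0.0026, g' = -1.476 → ψ₂ = 0.776
Converged at ψ₂ = 0.776.
  acetaldehyde: x = 0.326, y = 0.859
  toluene: x = 0.674, y = 0.141

x_acetaldehyde (drum 2) = 0.326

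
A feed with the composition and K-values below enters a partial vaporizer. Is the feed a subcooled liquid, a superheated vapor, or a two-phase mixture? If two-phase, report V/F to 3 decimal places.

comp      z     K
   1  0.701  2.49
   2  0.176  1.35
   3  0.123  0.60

ΣzᵢKᵢ = 2.057; Σzᵢ/Kᵢ = 0.617.
Since Σzᵢ/Kᵢ < 1 the mixture is above its dew point — single vapor phase.

superheated vapor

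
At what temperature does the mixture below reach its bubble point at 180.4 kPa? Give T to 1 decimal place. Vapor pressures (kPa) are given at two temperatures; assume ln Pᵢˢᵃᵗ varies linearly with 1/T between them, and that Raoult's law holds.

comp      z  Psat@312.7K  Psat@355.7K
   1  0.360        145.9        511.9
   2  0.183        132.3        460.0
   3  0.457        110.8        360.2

T = 323.8 K

Bubble-point temperature: ΣzᵢPᵢˢᵃᵗ(T) = P. Interpolate ln Pᵢˢᵃᵗ = aᵢ + bᵢ/T.
  T = 312.7 K: ΣzᵢPᵢˢᵃᵗ = 127.37 kPa
  T = 355.7 K: ΣzᵢPᵢˢᵃᵗ = 433.08 kPa
  T = 334.2 K: ΣzᵢPᵢˢᵃᵗ = 244.25 kPa
  T = 323.4 K: ΣzᵢPᵢˢᵃᵗ = 178.02 kPa
  T = 328.8 K: ΣzᵢPᵢˢᵃᵗ = 209.07 kPa
  T = 326.1 K: ΣzᵢPᵢˢᵃᵗ = 193.05 kPa
Interpolating between 323.4 K and 326.1 K gives T ≈ 323.8 K.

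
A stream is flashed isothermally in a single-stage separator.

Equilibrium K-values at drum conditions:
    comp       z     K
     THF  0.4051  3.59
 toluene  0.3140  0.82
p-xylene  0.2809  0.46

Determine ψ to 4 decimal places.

ψ = 0.8152

Rachford–Rice: g(ψ) = Σ zᵢ(Kᵢ−1)/(1+ψ(Kᵢ−1)) = 0.
Feasibility: ΣzᵢKᵢ = 1.8410, Σzᵢ/Kᵢ = 1.1064 — both > 1, two phases present.
Newton iteration, ψ⁰ = 0.39:
  ψ = 0.3900: g = 0.26903, g' = -0.8158 → ψ = 0.7198
  ψ = 0.7198: g = 0.05325, g' = -0.5639 → ψ = 0.8142
  ψ = 0.8142: g = 0.00055, g' = -0.5560 → ψ = 0.8152
Converged at ψ = 0.8152.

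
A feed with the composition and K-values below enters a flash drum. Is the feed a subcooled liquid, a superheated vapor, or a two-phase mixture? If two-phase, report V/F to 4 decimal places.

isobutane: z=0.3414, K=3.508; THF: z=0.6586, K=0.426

ΣzᵢKᵢ = 1.4782; Σzᵢ/Kᵢ = 1.6433.
Both exceed 1, so a two-phase solution exists.
Let ψ = V/F and solve Σ zᵢ(Kᵢ−1)/(1+ψ(Kᵢ−1)) = 0.
Binary case is linear: z₁(K₁−1)(1+ψ(K₂−1)) + z₂(K₂−1)(1+ψ(K₁−1)) = 0
⇒ ψ = [z₁(K₁−1)+z₂(K₂−1)] / [−(K₁−1)(K₂−1)] = 0.47819/1.43959 = 0.3322

two-phase, V/F = 0.3322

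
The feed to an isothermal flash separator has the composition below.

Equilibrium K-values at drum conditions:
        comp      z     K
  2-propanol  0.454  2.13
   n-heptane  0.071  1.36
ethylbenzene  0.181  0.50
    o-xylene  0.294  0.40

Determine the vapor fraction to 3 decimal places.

ψ = 0.457

Let ψ = V/F and solve Σ zᵢ(Kᵢ−1)/(1+ψ(Kᵢ−1)) = 0.
Feasibility: ΣzᵢKᵢ = 1.272, Σzᵢ/Kᵢ = 1.362 — both > 1, two phases present.
Newton iteration, ψ⁰ = 0.62:
  ψ = 0.620: g = -0.0895, g' = -0.570 → ψ = 0.463
  ψ = 0.463: g = -0.0033, g' = -0.536 → ψ = 0.457
Converged at ψ = 0.457.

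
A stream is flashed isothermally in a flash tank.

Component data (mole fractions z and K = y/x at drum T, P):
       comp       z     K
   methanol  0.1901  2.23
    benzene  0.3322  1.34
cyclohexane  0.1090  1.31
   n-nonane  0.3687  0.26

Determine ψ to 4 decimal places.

ψ = 0.2099

Newton–Raphson from ψ = 0.69:
  ψ = 0.6900: g = -0.31169, g' = -0.9594 → ψ = 0.3651
  ψ = 0.3651: g = -0.08166, g' = -0.5549 → ψ = 0.2179
  ψ = 0.2179: g = -0.00411, g' = -0.5083 → ψ = 0.2099
Converged at ψ = 0.2099.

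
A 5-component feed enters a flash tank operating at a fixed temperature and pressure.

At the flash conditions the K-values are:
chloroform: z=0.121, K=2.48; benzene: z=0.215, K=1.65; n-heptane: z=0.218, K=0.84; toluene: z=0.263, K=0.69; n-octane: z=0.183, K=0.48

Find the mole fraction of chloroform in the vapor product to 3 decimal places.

y_chloroform = 0.207

Newton iteration, ψ⁰ = 0.51:
  ψ = 0.510: g = -0.0573, g' = -0.271 → ψ = 0.299
  ψ = 0.299: g = 0.0021, g' = -0.297 → ψ = 0.306
Converged at ψ = 0.306.
Compositions from xᵢ = zᵢ/(1+ψ(Kᵢ−1)), yᵢ = Kᵢxᵢ:
  chloroform: x = 0.083, y = 0.207
  benzene: x = 0.179, y = 0.296
  n-heptane: x = 0.229, y = 0.193
  toluene: x = 0.291, y = 0.200
  n-octane: x = 0.218, y = 0.104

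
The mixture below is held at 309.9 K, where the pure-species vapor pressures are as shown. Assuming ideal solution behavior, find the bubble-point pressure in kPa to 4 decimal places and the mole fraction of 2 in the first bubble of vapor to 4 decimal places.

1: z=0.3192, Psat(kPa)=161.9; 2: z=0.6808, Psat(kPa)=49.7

Pbub = 85.5142 kPa, y_2 = 0.3957

At the bubble point ψ → 0, so ΣzᵢKᵢ = 1 with Kᵢ = Pᵢˢᵃᵗ/P ⇒ P = ΣzᵢPᵢˢᵃᵗ.
P = 0.3192·161.9 + 0.6808·49.7 = 85.5142 kPa
yᵢ = zᵢPᵢˢᵃᵗ/P ⇒ y_2 = 0.6808·49.7/85.5142 = 0.3957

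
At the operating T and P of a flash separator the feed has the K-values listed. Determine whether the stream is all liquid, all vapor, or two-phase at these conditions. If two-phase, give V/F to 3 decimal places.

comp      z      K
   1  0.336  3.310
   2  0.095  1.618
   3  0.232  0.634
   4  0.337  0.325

two-phase, V/F = 0.448

ΣzᵢKᵢ = 1.522; Σzᵢ/Kᵢ = 1.563.
Both exceed 1, so a two-phase solution exists.
Material balance + equilibrium reduce to Σ zᵢ(Kᵢ−1)/(1+ψ(Kᵢ−1)) = 0.
Newton iteration, ψ⁰ = 0.5:
  ψ = 0.500: g = -0.0423, g' = -0.804 → ψ = 0.447
  ψ = 0.447: g = 0.0002, g' = -0.815 → ψ = 0.448
Converged at ψ = 0.448.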